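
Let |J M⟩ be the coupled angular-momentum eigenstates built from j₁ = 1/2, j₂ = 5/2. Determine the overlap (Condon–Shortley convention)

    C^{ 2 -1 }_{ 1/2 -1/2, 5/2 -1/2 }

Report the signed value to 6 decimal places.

√[5·1!0!4!/6! · 0!1!2!3!1!3!] = √(12)
  +(−1)^1/∏(1,0,0,1,0,3)! = -1/6  (running -1/6)
⟨..|..⟩ = √(12)·(-1/6) = -0.577350

-0.577350  (= −√(1/3))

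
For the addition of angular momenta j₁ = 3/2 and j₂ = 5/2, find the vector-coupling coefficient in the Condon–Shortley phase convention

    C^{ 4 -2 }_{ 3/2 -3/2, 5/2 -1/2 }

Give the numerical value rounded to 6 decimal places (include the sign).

+0.597614

√[9·0!3!5!/9! · 0!3!2!3!2!6!] = √(12960/7)
  +(−1)^0/∏(0,0,3,2,0,3)! = 1/72  (running 1/72)
⟨..|..⟩ = √(12960/7)·(1/72) = +0.597614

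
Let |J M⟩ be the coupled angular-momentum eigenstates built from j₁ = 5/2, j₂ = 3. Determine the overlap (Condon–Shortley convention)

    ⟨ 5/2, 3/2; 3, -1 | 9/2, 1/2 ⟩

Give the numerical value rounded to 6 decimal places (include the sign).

j₁+j₂−J=1  J+j₁−j₂=4  J−j₁+j₂=5  j₁+j₂+J+1=11
(j₁±m₁, j₂±m₂, J±M) = (4,1,2,4,5,4)
P² = 184320/77
sum k=0..1:
  [0] +1/72 = 1/72
  [1] −1/576 = -1/576
S = 7/576
C² = P²·S² = 35/99 ; C = +0.594588

+√(35/99) = +0.594588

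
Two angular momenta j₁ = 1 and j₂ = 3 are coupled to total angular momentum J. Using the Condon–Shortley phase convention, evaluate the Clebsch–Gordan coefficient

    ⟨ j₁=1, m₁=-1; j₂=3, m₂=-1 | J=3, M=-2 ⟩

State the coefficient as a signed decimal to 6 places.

-0.645497

triangle: 1!·1!·5!/8! = 120/40320
(j±m)!: 0!·2!·2!·4!·1!·5! = 11520
prefactor² = (2J+1)·Δ·N² = 240
  k=1: −1/(1!·0!·1!·1!·0!·4!) = -1/24
Σ = -1/24  ⇒  CG² = 240·(-1/24)² = 5/12
CG = −√(5/12) = -0.645497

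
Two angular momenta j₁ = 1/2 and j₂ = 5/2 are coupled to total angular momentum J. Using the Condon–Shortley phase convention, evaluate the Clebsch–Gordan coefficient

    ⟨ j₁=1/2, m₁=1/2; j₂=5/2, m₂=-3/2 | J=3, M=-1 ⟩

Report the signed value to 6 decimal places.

triangle: 0!*1!*5!/7! = 120/5040
(j±m)!: 1!*0!*1!*4!*2!*4! = 1152
prefactor² = (2J+1)*Δ*N² = 192
  k=0: +1/(0!*0!*0!*1!*1!*4!) = 1/24
Σ = 1/24  ⇒  CG² = 192*1/24² = 1/3
CG = +√(1/3) = +0.577350

+√(1/3) ≈ +0.577350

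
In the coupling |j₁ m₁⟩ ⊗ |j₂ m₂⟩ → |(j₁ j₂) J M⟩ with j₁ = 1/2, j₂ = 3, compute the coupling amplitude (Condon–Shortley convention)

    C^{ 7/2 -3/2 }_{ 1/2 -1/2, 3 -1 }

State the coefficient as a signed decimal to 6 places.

triangle: 0!·1!·6!/8! = 720/40320
(j±m)!: 0!·1!·2!·4!·2!·5! = 11520
prefactor² = (2J+1)·Δ·N² = 11520/7
  k=0: +1/(0!·0!·1!·2!·0!·4!) = 1/48
Σ = 1/48  ⇒  CG² = 11520/7·1/48² = 5/7
CG = +√(5/7) = +0.845154

+√(5/7) ≈ +0.845154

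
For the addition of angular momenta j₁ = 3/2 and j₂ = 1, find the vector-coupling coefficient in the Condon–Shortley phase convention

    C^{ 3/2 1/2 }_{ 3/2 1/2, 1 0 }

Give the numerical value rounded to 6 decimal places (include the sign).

+0.258199  (= +√(1/15))

j₁+j₂−J=1  J+j₁−j₂=2  J−j₁+j₂=1  j₁+j₂+J+1=5
(j₁±m₁, j₂±m₂, J±M) = (2,1,1,1,2,1)
P² = 4/15
sum k=0..1:
  [0] +1/1 = 1
  [1] −1/2 = -1/2
S = 1/2
C² = P²·S² = 1/15 ; C = +0.258199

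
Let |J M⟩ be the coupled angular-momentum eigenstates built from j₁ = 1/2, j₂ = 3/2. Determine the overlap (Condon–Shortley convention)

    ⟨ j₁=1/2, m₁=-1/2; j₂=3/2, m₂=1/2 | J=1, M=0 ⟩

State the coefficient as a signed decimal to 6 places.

-0.707107

√[3·1!0!2!/4! · 0!1!2!1!1!1!] = √(1/2)
  +(−1)^1/∏(1,0,0,1,0,1)! = -1  (running -1)
⟨..|..⟩ = √(1/2)·(-1) = -0.707107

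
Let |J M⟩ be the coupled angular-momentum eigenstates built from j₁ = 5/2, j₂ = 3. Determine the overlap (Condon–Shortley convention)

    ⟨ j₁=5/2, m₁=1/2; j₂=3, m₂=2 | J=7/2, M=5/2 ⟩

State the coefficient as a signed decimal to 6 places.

j₁+j₂−J=2  J+j₁−j₂=3  J−j₁+j₂=4  j₁+j₂+J+1=10
(j₁±m₁, j₂±m₂, J±M) = (3,2,5,1,6,1)
P² = 4608/7
sum k=1..2:
  [1] −1/48 = -1/48
  [2] +1/72 = 1/72
S = -1/144
C² = P²·S² = 2/63 ; C = -0.178174

-0.178174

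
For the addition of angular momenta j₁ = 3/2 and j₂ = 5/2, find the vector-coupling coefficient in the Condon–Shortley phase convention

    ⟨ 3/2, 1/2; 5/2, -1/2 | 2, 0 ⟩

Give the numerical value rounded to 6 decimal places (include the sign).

triangle: 2!*1!*3!/7! = 12/5040
(j±m)!: 2!*1!*2!*3!*2!*2! = 96
prefactor² = (2J+1)*Δ*N² = 8/7
  k=0: +1/(0!*2!*1!*2!*0!*1!) = 1/4
  k=1: −1/(1!*1!*0!*1!*1!*2!) = -1/2
Σ = -1/4  ⇒  CG² = 8/7*(-1/4)² = 1/14
CG = −√(1/14) = -0.267261

−√(1/14) ≈ -0.267261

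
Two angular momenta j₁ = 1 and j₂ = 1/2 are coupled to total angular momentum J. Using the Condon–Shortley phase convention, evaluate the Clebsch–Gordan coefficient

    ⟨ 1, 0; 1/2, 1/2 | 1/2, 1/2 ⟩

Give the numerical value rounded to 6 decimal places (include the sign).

−√(1/3) ≈ -0.577350

triangle: 1!·1!·0!/3! = 1/6
(j±m)!: 1!·1!·1!·0!·1!·0! = 1
prefactor² = (2J+1)·Δ·N² = 1/3
  k=1: −1/(1!·0!·0!·0!·1!·0!) = -1
Σ = -1  ⇒  CG² = 1/3·(-1)² = 1/3
CG = −√(1/3) = -0.577350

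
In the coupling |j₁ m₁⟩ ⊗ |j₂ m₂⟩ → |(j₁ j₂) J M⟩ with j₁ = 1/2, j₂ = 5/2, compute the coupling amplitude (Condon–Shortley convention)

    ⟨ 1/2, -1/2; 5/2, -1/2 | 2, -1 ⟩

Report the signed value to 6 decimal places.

√[5·1!0!4!/6! · 0!1!2!3!1!3!] = √(12)
  +(−1)^1/∏(1,0,0,1,0,3)! = -1/6  (running -1/6)
⟨..|..⟩ = √(12)·(-1/6) = -0.577350

−√(1/3) ≈ -0.577350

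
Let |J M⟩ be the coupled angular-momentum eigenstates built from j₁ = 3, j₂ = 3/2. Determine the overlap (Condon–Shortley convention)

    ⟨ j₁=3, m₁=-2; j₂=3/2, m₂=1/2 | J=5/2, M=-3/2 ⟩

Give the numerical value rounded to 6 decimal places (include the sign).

+√(1/14) = +0.267261

√[6·2!4!1!/8! · 1!5!2!1!1!4!] = √(288/7)
  +(−1)^1/∏(1,1,4,1,0,0)! = -1/24  (running -1/24)
  +(−1)^2/∏(2,0,3,0,1,1)! = 1/12  (running 1/24)
⟨..|..⟩ = √(288/7)·(1/24) = +0.267261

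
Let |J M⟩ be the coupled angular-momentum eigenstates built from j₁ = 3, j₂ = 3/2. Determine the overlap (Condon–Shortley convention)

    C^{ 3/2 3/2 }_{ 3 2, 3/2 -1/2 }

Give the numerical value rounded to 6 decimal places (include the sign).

√[4·3!3!0!/7! · 5!1!1!2!3!0!] = √(288/7)
  +(−1)^1/∏(1,2,0,0,3,0)! = -1/12  (running -1/12)
⟨..|..⟩ = √(288/7)·(-1/12) = -0.534522

−√(2/7) = -0.534522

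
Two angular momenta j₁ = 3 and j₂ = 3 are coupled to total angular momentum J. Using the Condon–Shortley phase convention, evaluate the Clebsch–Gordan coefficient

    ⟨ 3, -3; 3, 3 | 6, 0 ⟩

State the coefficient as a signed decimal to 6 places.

triangle: 0!*6!*6!/13! = 518400/6227020800
(j±m)!: 0!*6!*6!*0!*6!*6! = 268738560000
prefactor² = (2J+1)*Δ*N² = 22394880000/77
  k=0: +1/(0!*0!*6!*6!*0!*0!) = 1/518400
Σ = 1/518400  ⇒  CG² = 22394880000/77*1/518400² = 1/924
CG = +√(1/924) = +0.032898

+0.032898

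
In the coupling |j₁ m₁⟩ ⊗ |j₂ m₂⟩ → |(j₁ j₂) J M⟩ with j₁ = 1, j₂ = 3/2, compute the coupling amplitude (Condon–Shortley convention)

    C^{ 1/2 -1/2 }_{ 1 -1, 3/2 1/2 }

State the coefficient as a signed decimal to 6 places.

triangle: 2!·0!·1!/4! = 2/24
(j±m)!: 0!·2!·2!·1!·0!·1! = 4
prefactor² = (2J+1)·Δ·N² = 2/3
  k=2: +1/(2!·0!·0!·0!·0!·1!) = 1/2
Σ = 1/2  ⇒  CG² = 2/3·1/2² = 1/6
CG = +√(1/6) = +0.408248

+0.408248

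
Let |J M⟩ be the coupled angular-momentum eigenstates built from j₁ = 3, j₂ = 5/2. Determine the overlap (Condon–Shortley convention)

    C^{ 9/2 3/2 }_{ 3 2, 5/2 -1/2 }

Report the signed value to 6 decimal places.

j₁+j₂−J=1  J+j₁−j₂=5  J−j₁+j₂=4  j₁+j₂+J+1=11
(j₁±m₁, j₂±m₂, J±M) = (5,1,2,3,6,3)
P² = 345600/77
sum k=0..1:
  [0] +1/96 = 1/96
  [1] −1/720 = -1/720
S = 13/1440
C² = P²·S² = 169/462 ; C = +0.604815

+√(169/462) = +0.604815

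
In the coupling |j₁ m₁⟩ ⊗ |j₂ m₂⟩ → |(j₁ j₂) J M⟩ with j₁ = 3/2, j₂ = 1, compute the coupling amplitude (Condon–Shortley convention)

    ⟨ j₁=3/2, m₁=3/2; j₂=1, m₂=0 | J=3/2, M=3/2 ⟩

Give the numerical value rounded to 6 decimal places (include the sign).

+√(3/5) = +0.774597

triangle: 1!×2!×1!/5! = 2/120
(j±m)!: 3!×0!×1!×1!×3!×0! = 36
prefactor² = (2J+1)×Δ×N² = 12/5
  k=0: +1/(0!×1!×0!×1!×2!×0!) = 1/2
Σ = 1/2  ⇒  CG² = 12/5×1/2² = 3/5
CG = +√(3/5) = +0.774597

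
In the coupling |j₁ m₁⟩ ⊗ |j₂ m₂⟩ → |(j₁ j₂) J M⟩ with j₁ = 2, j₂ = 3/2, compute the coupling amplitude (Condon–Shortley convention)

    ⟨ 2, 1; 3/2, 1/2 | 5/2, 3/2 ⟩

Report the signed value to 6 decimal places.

+0.169031  (= +√(1/35))

√[6·1!3!2!/7! · 3!1!2!1!4!1!] = √(144/35)
  +(−1)^0/∏(0,1,1,2,2,0)! = 1/4  (running 1/4)
  +(−1)^1/∏(1,0,0,1,3,1)! = -1/6  (running 1/12)
⟨..|..⟩ = √(144/35)·(1/12) = +0.169031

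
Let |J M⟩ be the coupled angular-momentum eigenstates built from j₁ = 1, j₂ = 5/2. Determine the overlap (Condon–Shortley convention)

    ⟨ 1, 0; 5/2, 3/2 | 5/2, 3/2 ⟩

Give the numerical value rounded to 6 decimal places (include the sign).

triangle: 1!*1!*4!/7! = 24/5040
(j±m)!: 1!*1!*4!*1!*4!*1! = 576
prefactor² = (2J+1)*Δ*N² = 576/35
  k=0: +1/(0!*1!*1!*4!*0!*0!) = 1/24
  k=1: −1/(1!*0!*0!*3!*1!*1!) = -1/6
Σ = -1/8  ⇒  CG² = 576/35*(-1/8)² = 9/35
CG = −√(9/35) = -0.507093

−√(9/35) ≈ -0.507093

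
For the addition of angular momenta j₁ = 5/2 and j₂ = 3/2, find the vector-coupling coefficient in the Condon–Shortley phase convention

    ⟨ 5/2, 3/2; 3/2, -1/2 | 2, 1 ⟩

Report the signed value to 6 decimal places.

+√(1/42) ≈ +0.154303

j₁+j₂−J=2  J+j₁−j₂=3  J−j₁+j₂=1  j₁+j₂+J+1=7
(j₁±m₁, j₂±m₂, J±M) = (4,1,1,2,3,1)
P² = 24/7
sum k=0..1:
  [0] +1/4 = 1/4
  [1] −1/6 = -1/6
S = 1/12
C² = P²·S² = 1/42 ; C = +0.154303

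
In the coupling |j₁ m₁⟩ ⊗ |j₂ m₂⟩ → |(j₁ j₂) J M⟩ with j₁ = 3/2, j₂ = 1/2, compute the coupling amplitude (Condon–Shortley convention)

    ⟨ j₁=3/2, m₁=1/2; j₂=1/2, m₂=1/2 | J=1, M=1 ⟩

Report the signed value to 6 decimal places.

j₁+j₂−J=1  J+j₁−j₂=2  J−j₁+j₂=0  j₁+j₂+J+1=4
(j₁±m₁, j₂±m₂, J±M) = (2,1,1,0,2,0)
P² = 1
sum k=1..1:
  [1] −1/2 = -1/2
S = -1/2
C² = P²·S² = 1/4 ; C = -0.500000

−√(1/4) ≈ -0.500000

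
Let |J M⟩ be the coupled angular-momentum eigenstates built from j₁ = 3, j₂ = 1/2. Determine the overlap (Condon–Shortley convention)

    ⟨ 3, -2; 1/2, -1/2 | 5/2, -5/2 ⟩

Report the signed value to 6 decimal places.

+0.377964

triangle: 1!·5!·0!/7! = 120/5040
(j±m)!: 1!·5!·0!·1!·0!·5! = 14400
prefactor² = (2J+1)·Δ·N² = 14400/7
  k=0: +1/(0!·1!·5!·0!·0!·0!) = 1/120
Σ = 1/120  ⇒  CG² = 14400/7·1/120² = 1/7
CG = +√(1/7) = +0.377964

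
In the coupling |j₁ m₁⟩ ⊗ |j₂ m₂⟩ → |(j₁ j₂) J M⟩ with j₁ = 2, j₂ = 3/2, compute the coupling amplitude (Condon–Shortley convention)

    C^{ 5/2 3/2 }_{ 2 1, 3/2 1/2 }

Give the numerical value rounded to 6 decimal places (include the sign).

triangle: 1!*3!*2!/7! = 12/5040
(j±m)!: 3!*1!*2!*1!*4!*1! = 288
prefactor² = (2J+1)*Δ*N² = 144/35
  k=0: +1/(0!*1!*1!*2!*2!*0!) = 1/4
  k=1: −1/(1!*0!*0!*1!*3!*1!) = -1/6
Σ = 1/12  ⇒  CG² = 144/35*1/12² = 1/35
CG = +√(1/35) = +0.169031

+0.169031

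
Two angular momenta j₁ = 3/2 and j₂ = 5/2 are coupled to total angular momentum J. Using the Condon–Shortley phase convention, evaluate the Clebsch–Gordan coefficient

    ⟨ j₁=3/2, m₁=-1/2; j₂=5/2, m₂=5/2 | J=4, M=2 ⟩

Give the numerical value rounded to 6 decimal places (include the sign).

j₁+j₂−J=0  J+j₁−j₂=3  J−j₁+j₂=5  j₁+j₂+J+1=9
(j₁±m₁, j₂±m₂, J±M) = (1,2,5,0,6,2)
P² = 43200/7
sum k=0..0:
  [0] +1/240 = 1/240
S = 1/240
C² = P²·S² = 3/28 ; C = +0.327327

+0.327327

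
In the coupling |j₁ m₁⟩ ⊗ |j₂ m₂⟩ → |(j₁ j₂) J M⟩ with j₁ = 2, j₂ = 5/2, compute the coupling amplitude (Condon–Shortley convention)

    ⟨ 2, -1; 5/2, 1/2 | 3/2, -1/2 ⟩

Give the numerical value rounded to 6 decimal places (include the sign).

√[4·3!1!2!/7! · 1!3!3!2!1!2!] = √(48/35)
  +(−1)^2/∏(2,1,1,1,0,1)! = 1/2  (running 1/2)
  +(−1)^3/∏(3,0,0,0,1,2)! = -1/12  (running 5/12)
⟨..|..⟩ = √(48/35)·(5/12) = +0.487950

+0.487950  (= +√(5/21))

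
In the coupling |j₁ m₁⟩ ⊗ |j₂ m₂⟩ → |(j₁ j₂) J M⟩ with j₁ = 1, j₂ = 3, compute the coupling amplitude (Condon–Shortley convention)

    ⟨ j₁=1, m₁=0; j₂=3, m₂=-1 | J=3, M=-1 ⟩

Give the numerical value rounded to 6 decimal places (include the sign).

√[7·1!1!5!/8! · 1!1!2!4!2!4!] = √(48)
  +(−1)^0/∏(0,1,1,2,0,3)! = 1/12  (running 1/12)
  +(−1)^1/∏(1,0,0,1,1,4)! = -1/24  (running 1/24)
⟨..|..⟩ = √(48)·(1/24) = +0.288675

+0.288675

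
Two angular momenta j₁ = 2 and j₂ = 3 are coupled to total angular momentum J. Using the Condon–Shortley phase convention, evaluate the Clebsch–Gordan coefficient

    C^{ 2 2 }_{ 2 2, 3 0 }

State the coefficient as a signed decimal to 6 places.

√[5·3!1!3!/8! · 4!0!3!3!4!0!] = √(648/7)
  +(−1)^0/∏(0,3,0,3,1,0)! = 1/36  (running 1/36)
⟨..|..⟩ = √(648/7)·(1/36) = +0.267261

+0.267261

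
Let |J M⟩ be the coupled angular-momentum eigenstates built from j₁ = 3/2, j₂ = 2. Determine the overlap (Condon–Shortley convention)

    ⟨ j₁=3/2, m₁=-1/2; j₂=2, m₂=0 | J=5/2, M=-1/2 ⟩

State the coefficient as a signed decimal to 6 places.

-0.292770  (= −√(3/35))

j₁+j₂−J=1  J+j₁−j₂=2  J−j₁+j₂=3  j₁+j₂+J+1=7
(j₁±m₁, j₂±m₂, J±M) = (1,2,2,2,2,3)
P² = 48/35
sum k=0..1:
  [0] +1/4 = 1/4
  [1] −1/2 = -1/2
S = -1/4
C² = P²·S² = 3/35 ; C = -0.292770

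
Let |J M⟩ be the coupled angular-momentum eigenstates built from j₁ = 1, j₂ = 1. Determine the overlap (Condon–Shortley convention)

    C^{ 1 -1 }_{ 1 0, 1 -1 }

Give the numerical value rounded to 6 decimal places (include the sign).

j₁+j₂−J=1  J+j₁−j₂=1  J−j₁+j₂=1  j₁+j₂+J+1=4
(j₁±m₁, j₂±m₂, J±M) = (1,1,0,2,0,2)
P² = 1/2
sum k=0..0:
  [0] +1/1 = 1
S = 1
C² = P²·S² = 1/2 ; C = +0.707107

+0.707107  (= +√(1/2))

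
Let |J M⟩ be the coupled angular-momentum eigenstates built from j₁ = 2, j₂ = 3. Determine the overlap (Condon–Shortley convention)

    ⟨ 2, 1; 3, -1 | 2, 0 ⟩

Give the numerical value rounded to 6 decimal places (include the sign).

triangle: 3!·1!·3!/8! = 36/40320
(j±m)!: 3!·1!·2!·4!·2!·2! = 1152
prefactor² = (2J+1)·Δ·N² = 36/7
  k=0: +1/(0!·3!·1!·2!·0!·1!) = 1/12
  k=1: −1/(1!·2!·0!·1!·1!·2!) = -1/4
Σ = -1/6  ⇒  CG² = 36/7·(-1/6)² = 1/7
CG = −√(1/7) = -0.377964

-0.377964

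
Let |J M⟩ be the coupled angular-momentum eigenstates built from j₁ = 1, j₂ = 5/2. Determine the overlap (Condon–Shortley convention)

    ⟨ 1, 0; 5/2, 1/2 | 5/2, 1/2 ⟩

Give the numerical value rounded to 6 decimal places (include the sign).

√[6·1!1!4!/7! · 1!1!3!2!3!2!] = √(144/35)
  +(−1)^0/∏(0,1,1,3,0,1)! = 1/6  (running 1/6)
  +(−1)^1/∏(1,0,0,2,1,2)! = -1/4  (running -1/12)
⟨..|..⟩ = √(144/35)·(-1/12) = -0.169031

−√(1/35) = -0.169031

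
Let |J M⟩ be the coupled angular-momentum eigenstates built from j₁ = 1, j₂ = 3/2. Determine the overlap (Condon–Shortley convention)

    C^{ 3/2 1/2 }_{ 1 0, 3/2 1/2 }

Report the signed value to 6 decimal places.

-0.258199  (= −√(1/15))

j₁+j₂−J=1  J+j₁−j₂=1  J−j₁+j₂=2  j₁+j₂+J+1=5
(j₁±m₁, j₂±m₂, J±M) = (1,1,2,1,2,1)
P² = 4/15
sum k=0..1:
  [0] +1/2 = 1/2
  [1] −1/1 = -1
S = -1/2
C² = P²·S² = 1/15 ; C = -0.258199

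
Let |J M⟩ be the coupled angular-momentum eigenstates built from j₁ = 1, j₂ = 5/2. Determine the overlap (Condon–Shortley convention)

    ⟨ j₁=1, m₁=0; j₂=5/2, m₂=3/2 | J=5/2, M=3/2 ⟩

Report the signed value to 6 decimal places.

−√(9/35) ≈ -0.507093

√[6·1!1!4!/7! · 1!1!4!1!4!1!] = √(576/35)
  +(−1)^0/∏(0,1,1,4,0,0)! = 1/24  (running 1/24)
  +(−1)^1/∏(1,0,0,3,1,1)! = -1/6  (running -1/8)
⟨..|..⟩ = √(576/35)·(-1/8) = -0.507093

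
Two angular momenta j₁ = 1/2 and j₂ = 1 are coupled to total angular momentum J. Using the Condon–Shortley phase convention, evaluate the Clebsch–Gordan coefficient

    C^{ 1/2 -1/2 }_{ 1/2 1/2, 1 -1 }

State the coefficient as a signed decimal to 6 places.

j₁+j₂−J=1  J+j₁−j₂=0  J−j₁+j₂=1  j₁+j₂+J+1=3
(j₁±m₁, j₂±m₂, J±M) = (1,0,0,2,0,1)
P² = 2/3
sum k=0..0:
  [0] +1/1 = 1
S = 1
C² = P²·S² = 2/3 ; C = +0.816497

+√(2/3) ≈ +0.816497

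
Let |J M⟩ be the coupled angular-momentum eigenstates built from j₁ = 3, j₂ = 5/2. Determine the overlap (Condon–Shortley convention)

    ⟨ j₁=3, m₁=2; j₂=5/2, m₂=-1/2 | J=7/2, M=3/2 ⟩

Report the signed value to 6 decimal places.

√[8·2!4!3!/10! · 5!1!2!3!5!2!] = √(1536/7)
  +(−1)^0/∏(0,2,1,2,3,1)! = 1/24  (running 1/24)
  +(−1)^1/∏(1,1,0,1,4,2)! = -1/48  (running 1/48)
⟨..|..⟩ = √(1536/7)·(1/48) = +0.308607

+√(2/21) ≈ +0.308607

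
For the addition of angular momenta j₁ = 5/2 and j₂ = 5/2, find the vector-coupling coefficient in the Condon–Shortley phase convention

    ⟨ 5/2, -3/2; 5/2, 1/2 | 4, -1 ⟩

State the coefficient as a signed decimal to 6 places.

−√(5/14) ≈ -0.597614

√[9·1!4!4!/10! · 1!4!3!2!3!5!] = √(10368/35)
  +(−1)^0/∏(0,1,4,3,0,1)! = 1/144  (running 1/144)
  +(−1)^1/∏(1,0,3,2,1,2)! = -1/24  (running -5/144)
⟨..|..⟩ = √(10368/35)·(-5/144) = -0.597614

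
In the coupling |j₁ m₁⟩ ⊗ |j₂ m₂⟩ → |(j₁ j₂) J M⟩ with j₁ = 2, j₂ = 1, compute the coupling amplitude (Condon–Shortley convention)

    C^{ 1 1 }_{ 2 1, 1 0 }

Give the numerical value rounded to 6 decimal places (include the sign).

-0.547723

√[3·2!2!0!/5! · 3!1!1!1!2!0!] = √(6/5)
  +(−1)^1/∏(1,1,0,0,2,0)! = -1/2  (running -1/2)
⟨..|..⟩ = √(6/5)·(-1/2) = -0.547723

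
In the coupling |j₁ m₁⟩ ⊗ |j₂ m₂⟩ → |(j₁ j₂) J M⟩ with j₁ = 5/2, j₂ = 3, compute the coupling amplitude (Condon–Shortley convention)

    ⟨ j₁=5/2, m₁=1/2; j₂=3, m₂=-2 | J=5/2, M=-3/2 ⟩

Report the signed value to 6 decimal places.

j₁+j₂−J=3  J+j₁−j₂=2  J−j₁+j₂=3  j₁+j₂+J+1=9
(j₁±m₁, j₂±m₂, J±M) = (3,2,1,5,1,4)
P² = 288/7
sum k=0..1:
  [0] +1/24 = 1/24
  [1] −1/12 = -1/12
S = -1/24
C² = P²·S² = 1/14 ; C = -0.267261

-0.267261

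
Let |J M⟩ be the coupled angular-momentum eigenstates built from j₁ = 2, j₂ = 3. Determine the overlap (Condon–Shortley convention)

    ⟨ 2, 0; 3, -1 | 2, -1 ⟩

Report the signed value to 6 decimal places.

-0.377964

j₁+j₂−J=3  J+j₁−j₂=1  J−j₁+j₂=3  j₁+j₂+J+1=8
(j₁±m₁, j₂±m₂, J±M) = (2,2,2,4,1,3)
P² = 36/7
sum k=1..2:
  [1] −1/4 = -1/4
  [2] +1/12 = 1/12
S = -1/6
C² = P²·S² = 1/7 ; C = -0.377964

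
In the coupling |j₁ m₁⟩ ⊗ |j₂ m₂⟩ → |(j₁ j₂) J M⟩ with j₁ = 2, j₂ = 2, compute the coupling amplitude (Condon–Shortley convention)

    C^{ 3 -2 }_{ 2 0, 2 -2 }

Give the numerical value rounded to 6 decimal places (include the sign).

√[7·1!3!3!/8! · 2!2!0!4!1!5!] = √(72)
  +(−1)^0/∏(0,1,2,0,1,3)! = 1/12  (running 1/12)
⟨..|..⟩ = √(72)·(1/12) = +0.707107

+0.707107  (= +√(1/2))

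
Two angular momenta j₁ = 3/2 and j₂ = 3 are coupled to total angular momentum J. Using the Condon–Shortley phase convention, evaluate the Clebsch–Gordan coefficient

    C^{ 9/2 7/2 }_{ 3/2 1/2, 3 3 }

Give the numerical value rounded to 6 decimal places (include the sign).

√[10·0!3!6!/10! · 2!1!6!0!8!1!] = √(691200)
  +(−1)^0/∏(0,0,1,6,2,0)! = 1/1440  (running 1/1440)
⟨..|..⟩ = √(691200)·(1/1440) = +0.577350

+√(1/3) ≈ +0.577350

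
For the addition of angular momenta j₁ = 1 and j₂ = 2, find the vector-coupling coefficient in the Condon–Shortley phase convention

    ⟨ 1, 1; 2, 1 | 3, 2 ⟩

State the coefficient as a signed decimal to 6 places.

√[7·0!2!4!/7! · 2!0!3!1!5!1!] = √(96)
  +(−1)^0/∏(0,0,0,3,2,1)! = 1/12  (running 1/12)
⟨..|..⟩ = √(96)·(1/12) = +0.816497

+√(2/3) = +0.816497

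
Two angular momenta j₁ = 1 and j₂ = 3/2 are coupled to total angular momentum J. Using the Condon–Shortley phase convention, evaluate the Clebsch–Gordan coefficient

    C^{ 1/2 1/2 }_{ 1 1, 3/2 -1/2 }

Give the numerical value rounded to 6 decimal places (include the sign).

j₁+j₂−J=2  J+j₁−j₂=0  J−j₁+j₂=1  j₁+j₂+J+1=4
(j₁±m₁, j₂±m₂, J±M) = (2,0,1,2,1,0)
P² = 2/3
sum k=0..0:
  [0] +1/2 = 1/2
S = 1/2
C² = P²·S² = 1/6 ; C = +0.408248

+√(1/6) ≈ +0.408248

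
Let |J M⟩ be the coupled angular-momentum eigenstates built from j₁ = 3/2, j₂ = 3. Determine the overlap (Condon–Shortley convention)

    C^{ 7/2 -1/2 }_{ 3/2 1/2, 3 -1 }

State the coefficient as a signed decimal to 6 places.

triangle: 1!×2!×5!/9! = 240/362880
(j±m)!: 2!×1!×2!×4!×3!×4! = 13824
prefactor² = (2J+1)×Δ×N² = 512/7
  k=0: +1/(0!×1!×1!×2!×1!×3!) = 1/12
  k=1: −1/(1!×0!×0!×1!×2!×4!) = -1/48
Σ = 1/16  ⇒  CG² = 512/7×1/16² = 2/7
CG = +√(2/7) = +0.534522

+√(2/7) ≈ +0.534522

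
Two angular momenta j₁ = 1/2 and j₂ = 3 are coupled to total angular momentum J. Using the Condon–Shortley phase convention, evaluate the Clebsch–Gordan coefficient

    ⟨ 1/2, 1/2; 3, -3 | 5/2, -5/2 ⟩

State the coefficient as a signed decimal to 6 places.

√[6·1!0!5!/7! · 1!0!0!6!0!5!] = √(86400/7)
  +(−1)^0/∏(0,1,0,0,0,5)! = 1/120  (running 1/120)
⟨..|..⟩ = √(86400/7)·(1/120) = +0.925820

+0.925820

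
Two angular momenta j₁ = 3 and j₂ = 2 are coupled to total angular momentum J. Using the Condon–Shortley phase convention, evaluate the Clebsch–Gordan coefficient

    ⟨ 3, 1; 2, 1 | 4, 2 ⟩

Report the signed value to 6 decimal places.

-0.188982

triangle: 1!×5!×3!/10! = 720/3628800
(j±m)!: 4!×2!×3!×1!×6!×2! = 414720
prefactor² = (2J+1)×Δ×N² = 5184/7
  k=0: +1/(0!×1!×2!×3!×3!×0!) = 1/72
  k=1: −1/(1!×0!×1!×2!×4!×1!) = -1/48
Σ = -1/144  ⇒  CG² = 5184/7×(-1/144)² = 1/28
CG = −√(1/28) = -0.188982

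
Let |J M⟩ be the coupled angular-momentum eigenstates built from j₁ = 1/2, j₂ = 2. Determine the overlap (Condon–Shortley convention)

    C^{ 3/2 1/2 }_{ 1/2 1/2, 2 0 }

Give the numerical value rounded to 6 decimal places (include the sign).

√[4·1!0!3!/5! · 1!0!2!2!2!1!] = √(8/5)
  +(−1)^0/∏(0,1,0,2,0,1)! = 1/2  (running 1/2)
⟨..|..⟩ = √(8/5)·(1/2) = +0.632456

+√(2/5) = +0.632456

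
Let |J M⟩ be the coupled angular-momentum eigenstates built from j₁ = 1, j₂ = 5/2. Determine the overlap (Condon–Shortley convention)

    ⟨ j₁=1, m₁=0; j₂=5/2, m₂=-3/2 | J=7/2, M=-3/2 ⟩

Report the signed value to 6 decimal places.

+√(10/21) = +0.690066

j₁+j₂−J=0  J+j₁−j₂=2  J−j₁+j₂=5  j₁+j₂+J+1=8
(j₁±m₁, j₂±m₂, J±M) = (1,1,1,4,2,5)
P² = 1920/7
sum k=0..0:
  [0] +1/24 = 1/24
S = 1/24
C² = P²·S² = 10/21 ; C = +0.690066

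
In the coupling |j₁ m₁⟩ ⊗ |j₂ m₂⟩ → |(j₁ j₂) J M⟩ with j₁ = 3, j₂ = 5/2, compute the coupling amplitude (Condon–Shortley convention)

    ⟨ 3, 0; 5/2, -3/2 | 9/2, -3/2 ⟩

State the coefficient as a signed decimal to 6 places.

j₁+j₂−J=1  J+j₁−j₂=5  J−j₁+j₂=4  j₁+j₂+J+1=11
(j₁±m₁, j₂±m₂, J±M) = (3,3,1,4,3,6)
P² = 207360/77
sum k=0..1:
  [0] +1/72 = 1/72
  [1] −1/288 = -1/288
S = 1/96
C² = P²·S² = 45/154 ; C = +0.540562

+√(45/154) ≈ +0.540562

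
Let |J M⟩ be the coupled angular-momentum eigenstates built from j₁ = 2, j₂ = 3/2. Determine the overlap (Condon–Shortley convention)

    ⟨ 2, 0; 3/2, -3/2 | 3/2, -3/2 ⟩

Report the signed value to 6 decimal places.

+√(1/5) ≈ +0.447214

j₁+j₂−J=2  J+j₁−j₂=2  J−j₁+j₂=1  j₁+j₂+J+1=6
(j₁±m₁, j₂±m₂, J±M) = (2,2,0,3,0,3)
P² = 16/5
sum k=0..0:
  [0] +1/4 = 1/4
S = 1/4
C² = P²·S² = 1/5 ; C = +0.447214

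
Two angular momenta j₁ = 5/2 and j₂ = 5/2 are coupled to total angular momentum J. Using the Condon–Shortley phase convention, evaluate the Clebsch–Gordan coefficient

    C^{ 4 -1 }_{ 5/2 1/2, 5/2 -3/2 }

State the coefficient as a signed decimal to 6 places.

+√(5/14) ≈ +0.597614

triangle: 1!×4!×4!/10! = 576/3628800
(j±m)!: 3!×2!×1!×4!×3!×5! = 207360
prefactor² = (2J+1)×Δ×N² = 10368/35
  k=0: +1/(0!×1!×2!×1!×2!×3!) = 1/24
  k=1: −1/(1!×0!×1!×0!×3!×4!) = -1/144
Σ = 5/144  ⇒  CG² = 10368/35×5/144² = 5/14
CG = +√(5/14) = +0.597614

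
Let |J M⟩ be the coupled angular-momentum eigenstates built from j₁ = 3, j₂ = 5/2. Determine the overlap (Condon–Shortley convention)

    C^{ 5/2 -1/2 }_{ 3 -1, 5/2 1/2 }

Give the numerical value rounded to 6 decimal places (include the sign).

j₁+j₂−J=3  J+j₁−j₂=3  J−j₁+j₂=2  j₁+j₂+J+1=9
(j₁±m₁, j₂±m₂, J±M) = (2,4,3,2,2,3)
P² = 288/35
sum k=1..3:
  [1] −1/24 = -1/24
  [2] +1/4 = 1/4
  [3] −1/24 = -1/24
S = 1/6
C² = P²·S² = 8/35 ; C = +0.478091

+√(8/35) ≈ +0.478091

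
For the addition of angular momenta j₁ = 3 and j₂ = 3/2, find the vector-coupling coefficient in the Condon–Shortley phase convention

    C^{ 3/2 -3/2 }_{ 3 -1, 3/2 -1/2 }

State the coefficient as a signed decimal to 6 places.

-0.338062

j₁+j₂−J=3  J+j₁−j₂=3  J−j₁+j₂=0  j₁+j₂+J+1=7
(j₁±m₁, j₂±m₂, J±M) = (2,4,1,2,0,3)
P² = 576/35
sum k=1..1:
  [1] −1/12 = -1/12
S = -1/12
C² = P²·S² = 4/35 ; C = -0.338062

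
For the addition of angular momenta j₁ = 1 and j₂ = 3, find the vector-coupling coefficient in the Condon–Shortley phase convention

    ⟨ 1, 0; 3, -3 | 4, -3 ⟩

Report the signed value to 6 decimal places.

+√(1/4) ≈ +0.500000

j₁+j₂−J=0  J+j₁−j₂=2  J−j₁+j₂=6  j₁+j₂+J+1=9
(j₁±m₁, j₂±m₂, J±M) = (1,1,0,6,1,7)
P² = 129600
sum k=0..0:
  [0] +1/720 = 1/720
S = 1/720
C² = P²·S² = 1/4 ; C = +0.500000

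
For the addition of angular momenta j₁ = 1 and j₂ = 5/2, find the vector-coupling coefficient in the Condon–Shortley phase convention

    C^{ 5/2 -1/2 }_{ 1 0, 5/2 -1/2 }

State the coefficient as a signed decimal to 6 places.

triangle: 1!*1!*4!/7! = 24/5040
(j±m)!: 1!*1!*2!*3!*2!*3! = 144
prefactor² = (2J+1)*Δ*N² = 144/35
  k=0: +1/(0!*1!*1!*2!*0!*2!) = 1/4
  k=1: −1/(1!*0!*0!*1!*1!*3!) = -1/6
Σ = 1/12  ⇒  CG² = 144/35*1/12² = 1/35
CG = +√(1/35) = +0.169031

+√(1/35) = +0.169031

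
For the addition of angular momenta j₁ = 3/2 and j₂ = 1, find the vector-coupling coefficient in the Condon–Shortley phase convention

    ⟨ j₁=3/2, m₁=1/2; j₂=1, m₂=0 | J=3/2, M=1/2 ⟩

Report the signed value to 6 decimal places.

+0.258199

j₁+j₂−J=1  J+j₁−j₂=2  J−j₁+j₂=1  j₁+j₂+J+1=5
(j₁±m₁, j₂±m₂, J±M) = (2,1,1,1,2,1)
P² = 4/15
sum k=0..1:
  [0] +1/1 = 1
  [1] −1/2 = -1/2
S = 1/2
C² = P²·S² = 1/15 ; C = +0.258199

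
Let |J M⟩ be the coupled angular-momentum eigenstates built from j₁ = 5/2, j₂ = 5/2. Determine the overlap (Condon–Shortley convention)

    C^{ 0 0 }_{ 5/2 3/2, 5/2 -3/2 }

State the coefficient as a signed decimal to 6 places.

−√(1/6) ≈ -0.408248

√[1·5!0!0!/6! · 4!1!1!4!0!0!] = √(96)
  +(−1)^1/∏(1,4,0,0,0,0)! = -1/24  (running -1/24)
⟨..|..⟩ = √(96)·(-1/24) = -0.408248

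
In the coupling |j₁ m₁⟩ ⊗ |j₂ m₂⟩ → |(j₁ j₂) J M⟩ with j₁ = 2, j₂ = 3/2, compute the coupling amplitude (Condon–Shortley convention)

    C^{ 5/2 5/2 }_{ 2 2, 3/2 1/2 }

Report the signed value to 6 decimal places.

triangle: 1!×3!×2!/7! = 12/5040
(j±m)!: 4!×0!×2!×1!×5!×0! = 5760
prefactor² = (2J+1)×Δ×N² = 576/7
  k=0: +1/(0!×1!×0!×2!×3!×0!) = 1/12
Σ = 1/12  ⇒  CG² = 576/7×1/12² = 4/7
CG = +√(4/7) = +0.755929

+0.755929  (= +√(4/7))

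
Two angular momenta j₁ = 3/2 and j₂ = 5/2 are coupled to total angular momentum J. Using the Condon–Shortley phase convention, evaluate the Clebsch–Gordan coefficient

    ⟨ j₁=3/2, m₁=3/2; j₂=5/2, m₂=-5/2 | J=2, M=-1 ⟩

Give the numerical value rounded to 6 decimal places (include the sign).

+0.597614  (= +√(5/14))

√[5·2!1!3!/7! · 3!0!0!5!1!3!] = √(360/7)
  +(−1)^0/∏(0,2,0,0,1,3)! = 1/12  (running 1/12)
⟨..|..⟩ = √(360/7)·(1/12) = +0.597614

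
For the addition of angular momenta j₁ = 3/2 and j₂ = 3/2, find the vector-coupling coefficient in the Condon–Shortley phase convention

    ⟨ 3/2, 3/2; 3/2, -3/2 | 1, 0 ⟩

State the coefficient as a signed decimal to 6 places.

√[3·2!1!1!/5! · 3!0!0!3!1!1!] = √(9/5)
  +(−1)^0/∏(0,2,0,0,1,1)! = 1/2  (running 1/2)
⟨..|..⟩ = √(9/5)·(1/2) = +0.670820

+√(9/20) ≈ +0.670820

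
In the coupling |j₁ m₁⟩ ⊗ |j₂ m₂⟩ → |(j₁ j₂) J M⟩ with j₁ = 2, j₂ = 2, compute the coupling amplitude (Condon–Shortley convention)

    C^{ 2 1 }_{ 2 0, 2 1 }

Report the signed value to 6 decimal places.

−√(1/14) = -0.267261

√[5·2!2!2!/7! · 2!2!3!1!3!1!] = √(8/7)
  +(−1)^1/∏(1,1,1,2,1,0)! = -1/2  (running -1/2)
  +(−1)^2/∏(2,0,0,1,2,1)! = 1/4  (running -1/4)
⟨..|..⟩ = √(8/7)·(-1/4) = -0.267261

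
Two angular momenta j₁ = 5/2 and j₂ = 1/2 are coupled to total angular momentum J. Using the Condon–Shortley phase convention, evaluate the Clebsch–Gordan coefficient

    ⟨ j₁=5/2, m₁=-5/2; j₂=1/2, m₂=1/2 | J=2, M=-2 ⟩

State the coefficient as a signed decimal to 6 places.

−√(5/6) ≈ -0.912871

√[5·1!4!0!/6! · 0!5!1!0!0!4!] = √(480)
  +(−1)^1/∏(1,0,4,0,0,0)! = -1/24  (running -1/24)
⟨..|..⟩ = √(480)·(-1/24) = -0.912871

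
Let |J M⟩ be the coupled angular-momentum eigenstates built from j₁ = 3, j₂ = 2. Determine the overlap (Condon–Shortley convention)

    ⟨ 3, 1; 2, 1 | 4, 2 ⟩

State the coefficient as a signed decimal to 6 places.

−√(1/28) ≈ -0.188982

j₁+j₂−J=1  J+j₁−j₂=5  J−j₁+j₂=3  j₁+j₂+J+1=10
(j₁±m₁, j₂±m₂, J±M) = (4,2,3,1,6,2)
P² = 5184/7
sum k=0..1:
  [0] +1/72 = 1/72
  [1] −1/48 = -1/48
S = -1/144
C² = P²·S² = 1/28 ; C = -0.188982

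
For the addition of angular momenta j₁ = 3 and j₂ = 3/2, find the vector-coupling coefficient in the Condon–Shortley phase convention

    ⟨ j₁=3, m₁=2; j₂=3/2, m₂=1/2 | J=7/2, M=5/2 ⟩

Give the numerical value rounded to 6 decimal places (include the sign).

+√(1/7) ≈ +0.377964

triangle: 1!·5!·2!/9! = 240/362880
(j±m)!: 5!·1!·2!·1!·6!·1! = 172800
prefactor² = (2J+1)·Δ·N² = 6400/7
  k=0: +1/(0!·1!·1!·2!·4!·0!) = 1/48
  k=1: −1/(1!·0!·0!·1!·5!·1!) = -1/120
Σ = 1/80  ⇒  CG² = 6400/7·1/80² = 1/7
CG = +√(1/7) = +0.377964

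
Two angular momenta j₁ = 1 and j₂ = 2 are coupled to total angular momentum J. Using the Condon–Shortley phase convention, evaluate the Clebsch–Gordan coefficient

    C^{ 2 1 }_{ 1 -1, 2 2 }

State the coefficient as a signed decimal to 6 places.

-0.577350

j₁+j₂−J=1  J+j₁−j₂=1  J−j₁+j₂=3  j₁+j₂+J+1=6
(j₁±m₁, j₂±m₂, J±M) = (0,2,4,0,3,1)
P² = 12
sum k=1..1:
  [1] −1/6 = -1/6
S = -1/6
C² = P²·S² = 1/3 ; C = -0.577350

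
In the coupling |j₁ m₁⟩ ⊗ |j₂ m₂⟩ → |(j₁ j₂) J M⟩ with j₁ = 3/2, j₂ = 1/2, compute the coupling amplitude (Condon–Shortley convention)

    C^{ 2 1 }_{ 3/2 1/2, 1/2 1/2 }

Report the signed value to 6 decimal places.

√[5·0!3!1!/5! · 2!1!1!0!3!1!] = √(3)
  +(−1)^0/∏(0,0,1,1,2,0)! = 1/2  (running 1/2)
⟨..|..⟩ = √(3)·(1/2) = +0.866025

+√(3/4) ≈ +0.866025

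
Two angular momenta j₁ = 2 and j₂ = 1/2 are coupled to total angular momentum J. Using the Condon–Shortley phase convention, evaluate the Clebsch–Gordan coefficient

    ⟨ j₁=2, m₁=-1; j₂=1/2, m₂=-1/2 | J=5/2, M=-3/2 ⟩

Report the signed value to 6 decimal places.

triangle: 0!·4!·1!/6! = 24/720
(j±m)!: 1!·3!·0!·1!·1!·4! = 144
prefactor² = (2J+1)·Δ·N² = 144/5
  k=0: +1/(0!·0!·3!·0!·1!·1!) = 1/6
Σ = 1/6  ⇒  CG² = 144/5·1/6² = 4/5
CG = +√(4/5) = +0.894427

+0.894427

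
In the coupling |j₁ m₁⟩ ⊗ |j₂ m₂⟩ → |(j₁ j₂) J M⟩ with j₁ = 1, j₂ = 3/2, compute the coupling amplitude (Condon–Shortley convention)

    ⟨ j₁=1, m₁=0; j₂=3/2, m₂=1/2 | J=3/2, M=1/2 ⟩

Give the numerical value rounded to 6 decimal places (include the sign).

√[4·1!1!2!/5! · 1!1!2!1!2!1!] = √(4/15)
  +(−1)^0/∏(0,1,1,2,0,0)! = 1/2  (running 1/2)
  +(−1)^1/∏(1,0,0,1,1,1)! = -1  (running -1/2)
⟨..|..⟩ = √(4/15)·(-1/2) = -0.258199

−√(1/15) = -0.258199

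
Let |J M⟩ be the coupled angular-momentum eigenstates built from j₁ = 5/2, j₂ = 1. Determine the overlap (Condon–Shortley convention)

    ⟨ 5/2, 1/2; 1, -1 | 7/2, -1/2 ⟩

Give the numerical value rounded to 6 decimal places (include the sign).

j₁+j₂−J=0  J+j₁−j₂=5  J−j₁+j₂=2  j₁+j₂+J+1=8
(j₁±m₁, j₂±m₂, J±M) = (3,2,0,2,3,4)
P² = 1152/7
sum k=0..0:
  [0] +1/24 = 1/24
S = 1/24
C² = P²·S² = 2/7 ; C = +0.534522

+√(2/7) = +0.534522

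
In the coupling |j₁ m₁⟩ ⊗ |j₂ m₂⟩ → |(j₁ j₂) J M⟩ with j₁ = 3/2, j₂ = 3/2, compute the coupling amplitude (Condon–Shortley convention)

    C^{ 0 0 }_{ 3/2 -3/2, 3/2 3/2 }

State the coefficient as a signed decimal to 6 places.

j₁+j₂−J=3  J+j₁−j₂=0  J−j₁+j₂=0  j₁+j₂+J+1=4
(j₁±m₁, j₂±m₂, J±M) = (0,3,3,0,0,0)
P² = 9
sum k=3..3:
  [3] −1/6 = -1/6
S = -1/6
C² = P²·S² = 1/4 ; C = -0.500000

-0.500000  (= −√(1/4))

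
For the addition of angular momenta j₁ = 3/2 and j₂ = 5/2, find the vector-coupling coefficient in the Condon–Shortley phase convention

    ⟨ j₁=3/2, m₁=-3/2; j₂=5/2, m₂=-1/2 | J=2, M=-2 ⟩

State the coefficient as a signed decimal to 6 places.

j₁+j₂−J=2  J+j₁−j₂=1  J−j₁+j₂=3  j₁+j₂+J+1=7
(j₁±m₁, j₂±m₂, J±M) = (0,3,2,3,0,4)
P² = 144/7
sum k=2..2:
  [2] +1/12 = 1/12
S = 1/12
C² = P²·S² = 1/7 ; C = +0.377964

+0.377964  (= +√(1/7))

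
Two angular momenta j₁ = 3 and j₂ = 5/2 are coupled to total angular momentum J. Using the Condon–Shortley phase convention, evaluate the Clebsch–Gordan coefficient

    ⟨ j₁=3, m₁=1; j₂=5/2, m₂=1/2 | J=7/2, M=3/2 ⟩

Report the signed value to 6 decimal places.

-0.487950  (= −√(5/21))

triangle: 2!*4!*3!/10! = 288/3628800
(j±m)!: 4!*2!*3!*2!*5!*2! = 138240
prefactor² = (2J+1)*Δ*N² = 3072/35
  k=0: +1/(0!*2!*2!*3!*2!*0!) = 1/48
  k=1: −1/(1!*1!*1!*2!*3!*1!) = -1/12
  k=2: +1/(2!*0!*0!*1!*4!*2!) = 1/96
Σ = -5/96  ⇒  CG² = 3072/35*(-5/96)² = 5/21
CG = −√(5/21) = -0.487950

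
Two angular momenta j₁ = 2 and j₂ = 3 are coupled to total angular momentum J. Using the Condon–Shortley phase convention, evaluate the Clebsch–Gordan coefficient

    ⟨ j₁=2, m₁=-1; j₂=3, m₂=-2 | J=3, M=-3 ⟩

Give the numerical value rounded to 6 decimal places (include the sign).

−√(5/12) = -0.645497

√[7·2!2!4!/9! · 1!3!1!5!0!6!] = √(960)
  +(−1)^1/∏(1,1,2,0,0,4)! = -1/48  (running -1/48)
⟨..|..⟩ = √(960)·(-1/48) = -0.645497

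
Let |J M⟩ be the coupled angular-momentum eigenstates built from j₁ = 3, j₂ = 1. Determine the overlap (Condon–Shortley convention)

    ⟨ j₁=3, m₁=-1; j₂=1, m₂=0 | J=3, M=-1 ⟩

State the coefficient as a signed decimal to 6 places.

√[7·1!5!1!/8! · 2!4!1!1!2!4!] = √(48)
  +(−1)^0/∏(0,1,4,1,1,0)! = 1/24  (running 1/24)
  +(−1)^1/∏(1,0,3,0,2,1)! = -1/12  (running -1/24)
⟨..|..⟩ = √(48)·(-1/24) = -0.288675

−√(1/12) = -0.288675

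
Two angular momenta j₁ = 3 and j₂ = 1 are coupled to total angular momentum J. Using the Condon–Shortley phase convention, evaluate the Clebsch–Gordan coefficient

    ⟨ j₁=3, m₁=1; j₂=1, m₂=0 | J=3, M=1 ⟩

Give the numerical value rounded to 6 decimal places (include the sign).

+√(1/12) = +0.288675

triangle: 1!·5!·1!/8! = 120/40320
(j±m)!: 4!·2!·1!·1!·4!·2! = 2304
prefactor² = (2J+1)·Δ·N² = 48
  k=0: +1/(0!·1!·2!·1!·3!·0!) = 1/12
  k=1: −1/(1!·0!·1!·0!·4!·1!) = -1/24
Σ = 1/24  ⇒  CG² = 48·1/24² = 1/12
CG = +√(1/12) = +0.288675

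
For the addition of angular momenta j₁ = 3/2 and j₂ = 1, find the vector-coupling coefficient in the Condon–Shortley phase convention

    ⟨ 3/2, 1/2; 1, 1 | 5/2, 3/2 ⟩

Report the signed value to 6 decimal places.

j₁+j₂−J=0  J+j₁−j₂=3  J−j₁+j₂=2  j₁+j₂+J+1=6
(j₁±m₁, j₂±m₂, J±M) = (2,1,2,0,4,1)
P² = 48/5
sum k=0..0:
  [0] +1/4 = 1/4
S = 1/4
C² = P²·S² = 3/5 ; C = +0.774597

+√(3/5) = +0.774597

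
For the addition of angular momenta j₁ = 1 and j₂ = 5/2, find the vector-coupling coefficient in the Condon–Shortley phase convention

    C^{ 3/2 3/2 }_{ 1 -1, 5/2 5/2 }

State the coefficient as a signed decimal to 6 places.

triangle: 2!*0!*3!/6! = 12/720
(j±m)!: 0!*2!*5!*0!*3!*0! = 1440
prefactor² = (2J+1)*Δ*N² = 96
  k=2: +1/(2!*0!*0!*3!*0!*0!) = 1/12
Σ = 1/12  ⇒  CG² = 96*1/12² = 2/3
CG = +√(2/3) = +0.816497

+0.816497  (= +√(2/3))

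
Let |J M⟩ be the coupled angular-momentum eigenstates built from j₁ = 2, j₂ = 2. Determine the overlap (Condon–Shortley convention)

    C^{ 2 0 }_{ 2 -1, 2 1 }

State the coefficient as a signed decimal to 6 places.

+√(1/14) = +0.267261

triangle: 2!*2!*2!/7! = 8/5040
(j±m)!: 1!*3!*3!*1!*2!*2! = 144
prefactor² = (2J+1)*Δ*N² = 8/7
  k=1: −1/(1!*1!*2!*2!*0!*0!) = -1/4
  k=2: +1/(2!*0!*1!*1!*1!*1!) = 1/2
Σ = 1/4  ⇒  CG² = 8/7*1/4² = 1/14
CG = +√(1/14) = +0.267261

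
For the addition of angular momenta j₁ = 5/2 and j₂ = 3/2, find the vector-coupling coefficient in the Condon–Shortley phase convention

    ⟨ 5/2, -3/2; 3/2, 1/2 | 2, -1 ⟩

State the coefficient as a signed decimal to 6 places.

√[5·2!3!1!/7! · 1!4!2!1!1!3!] = √(24/7)
  +(−1)^1/∏(1,1,3,1,0,0)! = -1/6  (running -1/6)
  +(−1)^2/∏(2,0,2,0,1,1)! = 1/4  (running 1/12)
⟨..|..⟩ = √(24/7)·(1/12) = +0.154303

+0.154303  (= +√(1/42))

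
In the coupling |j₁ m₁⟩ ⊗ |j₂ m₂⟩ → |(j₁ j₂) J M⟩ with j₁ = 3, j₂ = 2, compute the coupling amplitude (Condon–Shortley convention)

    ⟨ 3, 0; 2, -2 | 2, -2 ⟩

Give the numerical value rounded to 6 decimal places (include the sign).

j₁+j₂−J=3  J+j₁−j₂=3  J−j₁+j₂=1  j₁+j₂+J+1=8
(j₁±m₁, j₂±m₂, J±M) = (3,3,0,4,0,4)
P² = 648/7
sum k=0..0:
  [0] +1/36 = 1/36
S = 1/36
C² = P²·S² = 1/14 ; C = +0.267261

+√(1/14) = +0.267261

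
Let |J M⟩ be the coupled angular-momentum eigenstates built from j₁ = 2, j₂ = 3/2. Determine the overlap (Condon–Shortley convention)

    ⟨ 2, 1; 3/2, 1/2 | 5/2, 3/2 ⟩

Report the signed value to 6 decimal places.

+0.169031  (= +√(1/35))

j₁+j₂−J=1  J+j₁−j₂=3  J−j₁+j₂=2  j₁+j₂+J+1=7
(j₁±m₁, j₂±m₂, J±M) = (3,1,2,1,4,1)
P² = 144/35
sum k=0..1:
  [0] +1/4 = 1/4
  [1] −1/6 = -1/6
S = 1/12
C² = P²·S² = 1/35 ; C = +0.169031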